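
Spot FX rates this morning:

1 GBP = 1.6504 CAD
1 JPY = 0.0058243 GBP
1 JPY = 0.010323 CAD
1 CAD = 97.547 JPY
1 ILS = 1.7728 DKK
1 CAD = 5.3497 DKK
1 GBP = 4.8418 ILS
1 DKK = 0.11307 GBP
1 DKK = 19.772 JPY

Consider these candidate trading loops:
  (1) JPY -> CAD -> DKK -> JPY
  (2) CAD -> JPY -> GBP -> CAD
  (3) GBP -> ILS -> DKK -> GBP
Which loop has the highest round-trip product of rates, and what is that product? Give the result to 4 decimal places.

1.0919

(1) 0.010323 × 5.3497 × 19.772 = 1.09191
(2) 97.547 × 0.0058243 × 1.6504 = 0.93766
(3) 4.8418 × 1.7728 × 0.11307 = 0.97054
Highest is cycle (1) at 1.0919 (>1, arbitrage).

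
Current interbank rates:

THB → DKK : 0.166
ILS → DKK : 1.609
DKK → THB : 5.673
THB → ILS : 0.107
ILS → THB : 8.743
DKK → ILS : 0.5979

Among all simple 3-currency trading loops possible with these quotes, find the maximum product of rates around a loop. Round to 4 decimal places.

DKK→THB→ILS→DKK: 5.673 × 0.107 × 1.609 = 0.97668
DKK→ILS→THB→DKK: 0.5979 × 8.743 × 0.166 = 0.86775
Maximum is DKK→THB→ILS→DKK at 0.9767; no arbitrage — every cycle loses value.

0.9767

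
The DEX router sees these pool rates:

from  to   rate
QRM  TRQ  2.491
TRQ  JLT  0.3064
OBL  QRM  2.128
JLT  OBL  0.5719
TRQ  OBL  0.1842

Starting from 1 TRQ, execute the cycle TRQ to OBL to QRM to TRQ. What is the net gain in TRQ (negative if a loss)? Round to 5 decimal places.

1 TRQ × 0.1842 = 0.1842 OBL
0.1842 OBL × 2.128 = 0.3919776 QRM
0.3919776 QRM × 2.491 = 0.9764162016 TRQ
Net change: 0.9764162016 − 1 = -0.0235837984 TRQ

-0.02358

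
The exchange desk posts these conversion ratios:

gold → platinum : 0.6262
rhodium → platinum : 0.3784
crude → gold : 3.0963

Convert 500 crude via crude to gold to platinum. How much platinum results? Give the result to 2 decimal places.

500 crude × 3.0963 = 1548.15 gold
1548.15 gold × 0.6262 = 969.45153 platinum

969.45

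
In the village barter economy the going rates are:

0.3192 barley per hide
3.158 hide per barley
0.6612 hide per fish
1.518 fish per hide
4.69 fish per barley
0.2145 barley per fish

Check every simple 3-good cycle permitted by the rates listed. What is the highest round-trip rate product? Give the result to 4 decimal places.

1.0283

hide→fish→barley→hide: 1.518 × 0.2145 × 3.158 = 1.02828
hide→barley→fish→hide: 0.3192 × 4.69 × 0.6612 = 0.98985
Maximum is hide→fish→barley→hide at 1.0283; arbitrage exists.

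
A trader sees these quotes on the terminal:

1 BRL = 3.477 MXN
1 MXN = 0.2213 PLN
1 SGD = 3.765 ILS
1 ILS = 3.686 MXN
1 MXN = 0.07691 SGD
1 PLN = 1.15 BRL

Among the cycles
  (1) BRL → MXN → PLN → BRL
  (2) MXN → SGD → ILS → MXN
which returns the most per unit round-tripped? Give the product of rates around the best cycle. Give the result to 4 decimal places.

1.0673

(1) 3.477 × 0.2213 × 1.15 = 0.88488
(2) 0.07691 × 3.765 × 3.686 = 1.06734
Highest is cycle (2) at 1.0673 (>1, arbitrage).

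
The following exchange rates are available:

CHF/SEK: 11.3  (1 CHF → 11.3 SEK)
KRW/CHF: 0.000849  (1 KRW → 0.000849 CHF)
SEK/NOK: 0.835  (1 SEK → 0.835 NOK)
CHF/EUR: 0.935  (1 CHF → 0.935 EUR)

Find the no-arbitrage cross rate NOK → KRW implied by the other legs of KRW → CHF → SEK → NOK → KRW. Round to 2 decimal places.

Known legs of the cycle: 0.000849 × 11.3 × 0.835 = 0.0080107395
For no arbitrage the full-cycle product must be 1, so the missing rate is 1 / 0.0080107395 ≈ 124.8324.

124.83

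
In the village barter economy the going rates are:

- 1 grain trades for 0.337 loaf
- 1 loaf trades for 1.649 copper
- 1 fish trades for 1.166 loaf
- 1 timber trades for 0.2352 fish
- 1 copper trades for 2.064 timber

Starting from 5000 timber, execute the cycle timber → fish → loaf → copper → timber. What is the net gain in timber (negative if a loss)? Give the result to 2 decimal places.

-333.02

5000 timber × 0.2352 = 1176 fish
1176 fish × 1.166 = 1371.216 loaf
1371.216 loaf × 1.649 = 2261.135184 copper
2261.135184 copper × 2.064 = 4666.983019776 timber
Net change: 4666.983019776 − 5000 = -333.016980224 timber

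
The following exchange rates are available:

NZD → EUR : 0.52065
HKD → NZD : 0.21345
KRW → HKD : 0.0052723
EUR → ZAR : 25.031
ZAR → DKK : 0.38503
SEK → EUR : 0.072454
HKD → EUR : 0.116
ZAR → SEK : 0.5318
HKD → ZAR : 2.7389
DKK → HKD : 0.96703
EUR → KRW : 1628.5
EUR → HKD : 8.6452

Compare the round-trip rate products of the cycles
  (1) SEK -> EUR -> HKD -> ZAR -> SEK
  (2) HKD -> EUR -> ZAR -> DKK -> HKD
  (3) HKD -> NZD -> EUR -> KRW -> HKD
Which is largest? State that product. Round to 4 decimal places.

(1) 0.072454 × 8.6452 × 2.7389 × 0.5318 = 0.91235
(2) 0.116 × 25.031 × 0.38503 × 0.96703 = 1.08111
(3) 0.21345 × 0.52065 × 1628.5 × 0.0052723 = 0.95418
Highest is cycle (2) at 1.0811 (>1, arbitrage).

1.0811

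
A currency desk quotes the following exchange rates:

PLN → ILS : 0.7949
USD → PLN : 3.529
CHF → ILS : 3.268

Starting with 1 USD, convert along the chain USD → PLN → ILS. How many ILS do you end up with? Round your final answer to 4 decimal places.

1 USD × 3.529 = 3.529 PLN
3.529 PLN × 0.7949 = 2.8052021 ILS

2.8052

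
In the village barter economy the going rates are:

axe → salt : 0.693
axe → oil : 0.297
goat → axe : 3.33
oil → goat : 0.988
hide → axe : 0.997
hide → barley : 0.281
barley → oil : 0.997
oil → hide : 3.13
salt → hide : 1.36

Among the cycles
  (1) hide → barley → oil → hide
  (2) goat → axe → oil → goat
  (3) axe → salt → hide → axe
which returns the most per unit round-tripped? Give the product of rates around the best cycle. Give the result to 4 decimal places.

(1) 0.281 × 0.997 × 3.13 = 0.87689
(2) 3.33 × 0.297 × 0.988 = 0.97714
(3) 0.693 × 1.36 × 0.997 = 0.93965
Highest is cycle (2) at 0.9771 (≤1, no arbitrage).

0.9771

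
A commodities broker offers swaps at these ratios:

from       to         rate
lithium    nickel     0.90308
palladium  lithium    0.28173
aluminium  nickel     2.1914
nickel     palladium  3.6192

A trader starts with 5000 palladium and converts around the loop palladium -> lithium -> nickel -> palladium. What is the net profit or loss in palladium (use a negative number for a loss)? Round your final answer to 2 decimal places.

5000 palladium × 0.28173 = 1408.65 lithium
1408.65 lithium × 0.90308 = 1272.123642 nickel
1272.123642 nickel × 3.6192 = 4604.0698851264 palladium
Net change: 4604.0698851264 − 5000 = -395.9301148736 palladium

-395.93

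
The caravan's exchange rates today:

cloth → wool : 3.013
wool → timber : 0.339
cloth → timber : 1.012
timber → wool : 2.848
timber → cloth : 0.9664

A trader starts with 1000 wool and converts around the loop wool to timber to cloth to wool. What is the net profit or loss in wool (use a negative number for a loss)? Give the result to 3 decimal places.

1000 wool × 0.339 = 339 timber
339 timber × 0.9664 = 327.6096 cloth
327.6096 cloth × 3.013 = 987.0877248 wool
Net change: 987.0877248 − 1000 = -12.9122752 wool

-12.912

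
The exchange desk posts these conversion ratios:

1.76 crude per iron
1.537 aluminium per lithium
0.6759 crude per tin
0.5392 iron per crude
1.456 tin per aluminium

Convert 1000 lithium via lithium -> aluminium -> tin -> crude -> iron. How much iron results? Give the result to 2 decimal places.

1000 lithium × 1.537 = 1537 aluminium
1537 aluminium × 1.456 = 2237.872 tin
2237.872 tin × 0.6759 = 1512.5776848 crude
1512.5776848 crude × 0.5392 = 815.58188764416 iron

815.58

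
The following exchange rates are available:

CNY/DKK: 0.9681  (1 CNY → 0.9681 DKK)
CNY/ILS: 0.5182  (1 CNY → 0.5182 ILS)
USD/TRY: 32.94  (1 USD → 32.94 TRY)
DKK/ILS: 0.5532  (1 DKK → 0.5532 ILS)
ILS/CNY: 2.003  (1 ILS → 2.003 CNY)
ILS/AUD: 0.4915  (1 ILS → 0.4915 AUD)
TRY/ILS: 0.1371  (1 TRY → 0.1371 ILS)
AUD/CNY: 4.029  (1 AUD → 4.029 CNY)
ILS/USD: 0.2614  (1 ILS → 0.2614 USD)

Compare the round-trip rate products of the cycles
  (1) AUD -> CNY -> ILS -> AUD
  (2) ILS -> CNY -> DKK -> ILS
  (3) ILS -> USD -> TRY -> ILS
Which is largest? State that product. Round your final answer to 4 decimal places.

(1) 4.029 × 0.5182 × 0.4915 = 1.02617
(2) 2.003 × 0.9681 × 0.5532 = 1.07271
(3) 0.2614 × 32.94 × 0.1371 = 1.18050
Highest is cycle (3) at 1.1805 (>1, arbitrage).

1.1805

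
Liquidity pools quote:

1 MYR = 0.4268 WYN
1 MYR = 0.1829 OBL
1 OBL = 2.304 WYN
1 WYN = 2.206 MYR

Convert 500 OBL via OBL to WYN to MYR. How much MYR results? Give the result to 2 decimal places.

500 OBL × 2.304 = 1152 WYN
1152 WYN × 2.206 = 2541.312 MYR

2541.31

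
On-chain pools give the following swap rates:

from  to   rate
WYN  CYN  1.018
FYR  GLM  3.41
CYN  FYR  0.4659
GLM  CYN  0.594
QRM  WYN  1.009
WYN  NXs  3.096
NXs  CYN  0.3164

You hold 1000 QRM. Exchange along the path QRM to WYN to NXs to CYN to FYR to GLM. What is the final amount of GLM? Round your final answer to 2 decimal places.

1570.27

1000 QRM × 1.009 = 1009 WYN
1009 WYN × 3.096 = 3123.864 NXs
3123.864 NXs × 0.3164 = 988.3905696 CYN
988.3905696 CYN × 0.4659 = 460.49116637664 FYR
460.49116637664 FYR × 3.41 = 1570.2748773443424 GLM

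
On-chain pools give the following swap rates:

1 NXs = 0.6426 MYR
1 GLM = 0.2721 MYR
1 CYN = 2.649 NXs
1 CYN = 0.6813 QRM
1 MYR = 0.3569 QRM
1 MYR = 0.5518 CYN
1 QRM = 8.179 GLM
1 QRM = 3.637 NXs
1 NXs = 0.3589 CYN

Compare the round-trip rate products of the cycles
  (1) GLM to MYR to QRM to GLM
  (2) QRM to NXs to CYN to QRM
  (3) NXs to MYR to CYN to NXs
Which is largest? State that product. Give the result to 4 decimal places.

(1) 0.2721 × 0.3569 × 8.179 = 0.79428
(2) 3.637 × 0.3589 × 0.6813 = 0.88931
(3) 0.6426 × 0.5518 × 2.649 = 0.93930
Highest is cycle (3) at 0.9393 (≤1, no arbitrage).

0.9393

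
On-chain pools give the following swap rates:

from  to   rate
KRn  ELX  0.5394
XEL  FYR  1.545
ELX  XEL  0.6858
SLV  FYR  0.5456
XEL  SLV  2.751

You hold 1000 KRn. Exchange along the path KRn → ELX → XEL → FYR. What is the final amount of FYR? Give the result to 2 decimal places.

1000 KRn × 0.5394 = 539.4 ELX
539.4 ELX × 0.6858 = 369.92052 XEL
369.92052 XEL × 1.545 = 571.5272034 FYR

571.53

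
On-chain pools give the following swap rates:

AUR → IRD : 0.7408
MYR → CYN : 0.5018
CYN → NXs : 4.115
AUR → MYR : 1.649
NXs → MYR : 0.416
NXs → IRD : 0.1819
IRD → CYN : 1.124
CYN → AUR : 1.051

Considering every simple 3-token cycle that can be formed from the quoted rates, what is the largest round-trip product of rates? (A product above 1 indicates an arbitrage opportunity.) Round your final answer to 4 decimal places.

IRD→CYN→AUR→IRD: 1.124 × 1.051 × 0.7408 = 0.87512
MYR→CYN→AUR→MYR: 0.5018 × 1.051 × 1.649 = 0.86967
MYR→CYN→NXs→MYR: 0.5018 × 4.115 × 0.416 = 0.85900
IRD→CYN→NXs→IRD: 1.124 × 4.115 × 0.1819 = 0.84133
Maximum is IRD→CYN→AUR→IRD at 0.8751; no arbitrage — every cycle loses value.

0.8751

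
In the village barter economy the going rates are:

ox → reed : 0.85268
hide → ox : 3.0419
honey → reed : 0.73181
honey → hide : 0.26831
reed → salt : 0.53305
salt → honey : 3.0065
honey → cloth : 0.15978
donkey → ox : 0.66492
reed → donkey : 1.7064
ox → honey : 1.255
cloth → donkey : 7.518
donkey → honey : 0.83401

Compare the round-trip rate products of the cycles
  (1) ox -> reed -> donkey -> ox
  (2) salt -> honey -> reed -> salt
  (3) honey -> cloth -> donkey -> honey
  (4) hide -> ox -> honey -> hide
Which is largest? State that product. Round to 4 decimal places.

1.1728

(1) 0.85268 × 1.7064 × 0.66492 = 0.96747
(2) 3.0065 × 0.73181 × 0.53305 = 1.17281
(3) 0.15978 × 7.518 × 0.83401 = 1.00183
(4) 3.0419 × 1.255 × 0.26831 = 1.02430
Highest is cycle (2) at 1.1728 (>1, arbitrage).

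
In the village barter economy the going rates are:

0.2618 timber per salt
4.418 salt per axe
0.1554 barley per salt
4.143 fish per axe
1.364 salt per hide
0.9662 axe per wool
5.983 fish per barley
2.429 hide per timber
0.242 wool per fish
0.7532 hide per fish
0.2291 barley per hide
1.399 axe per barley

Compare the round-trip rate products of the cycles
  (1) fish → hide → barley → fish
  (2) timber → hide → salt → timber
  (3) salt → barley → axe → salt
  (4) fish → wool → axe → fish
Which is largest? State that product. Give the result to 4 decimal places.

1.0324

(1) 0.7532 × 0.2291 × 5.983 = 1.03242
(2) 2.429 × 1.364 × 0.2618 = 0.86738
(3) 0.1554 × 1.399 × 4.418 = 0.96049
(4) 0.242 × 0.9662 × 4.143 = 0.96872
Highest is cycle (1) at 1.0324 (>1, arbitrage).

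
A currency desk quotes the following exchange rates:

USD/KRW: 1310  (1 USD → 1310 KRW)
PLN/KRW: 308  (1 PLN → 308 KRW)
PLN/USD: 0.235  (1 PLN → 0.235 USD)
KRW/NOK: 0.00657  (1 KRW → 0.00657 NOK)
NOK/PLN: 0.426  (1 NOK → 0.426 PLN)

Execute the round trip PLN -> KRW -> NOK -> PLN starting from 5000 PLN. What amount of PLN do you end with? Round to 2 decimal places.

5000 PLN × 308 = 1540000 KRW
1540000 KRW × 0.00657 = 10117.8 NOK
10117.8 NOK × 0.426 = 4310.1828 PLN

4310.18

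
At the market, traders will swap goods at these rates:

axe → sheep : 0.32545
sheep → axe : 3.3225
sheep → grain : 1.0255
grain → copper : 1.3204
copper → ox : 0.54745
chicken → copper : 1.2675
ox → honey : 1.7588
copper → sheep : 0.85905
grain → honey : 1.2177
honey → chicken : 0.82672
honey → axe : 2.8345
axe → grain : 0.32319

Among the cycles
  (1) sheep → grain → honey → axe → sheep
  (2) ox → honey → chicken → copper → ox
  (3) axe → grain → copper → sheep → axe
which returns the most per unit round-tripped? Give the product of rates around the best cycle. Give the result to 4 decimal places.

(1) 1.0255 × 1.2177 × 2.8345 × 0.32545 = 1.15196
(2) 1.7588 × 0.82672 × 1.2675 × 0.54745 = 1.00894
(3) 0.32319 × 1.3204 × 0.85905 × 3.3225 = 1.21800
Highest is cycle (3) at 1.2180 (>1, arbitrage).

1.2180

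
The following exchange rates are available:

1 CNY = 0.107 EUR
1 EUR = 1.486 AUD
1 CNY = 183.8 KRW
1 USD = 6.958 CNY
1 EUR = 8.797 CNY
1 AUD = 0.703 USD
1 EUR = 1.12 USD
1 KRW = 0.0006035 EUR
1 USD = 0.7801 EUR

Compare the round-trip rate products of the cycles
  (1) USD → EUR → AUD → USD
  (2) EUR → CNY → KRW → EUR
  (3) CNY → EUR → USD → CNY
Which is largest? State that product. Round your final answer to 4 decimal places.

(1) 0.7801 × 1.486 × 0.703 = 0.81494
(2) 8.797 × 183.8 × 0.0006035 = 0.97579
(3) 0.107 × 1.12 × 6.958 = 0.83385
Highest is cycle (2) at 0.9758 (≤1, no arbitrage).

0.9758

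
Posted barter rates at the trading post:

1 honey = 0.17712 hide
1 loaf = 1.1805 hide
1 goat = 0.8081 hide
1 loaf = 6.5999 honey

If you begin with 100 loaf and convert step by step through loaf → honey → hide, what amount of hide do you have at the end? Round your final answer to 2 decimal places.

100 loaf × 6.5999 = 659.99 honey
659.99 honey × 0.17712 = 116.8974288 hide

116.90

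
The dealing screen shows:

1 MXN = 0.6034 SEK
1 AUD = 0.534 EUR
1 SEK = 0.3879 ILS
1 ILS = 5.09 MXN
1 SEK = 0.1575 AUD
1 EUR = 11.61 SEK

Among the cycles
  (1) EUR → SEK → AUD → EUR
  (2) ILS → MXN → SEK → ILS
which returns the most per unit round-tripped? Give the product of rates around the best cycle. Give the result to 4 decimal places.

(1) 11.61 × 0.1575 × 0.534 = 0.97646
(2) 5.09 × 0.6034 × 0.3879 = 1.19136
Highest is cycle (2) at 1.1914 (>1, arbitrage).

1.1914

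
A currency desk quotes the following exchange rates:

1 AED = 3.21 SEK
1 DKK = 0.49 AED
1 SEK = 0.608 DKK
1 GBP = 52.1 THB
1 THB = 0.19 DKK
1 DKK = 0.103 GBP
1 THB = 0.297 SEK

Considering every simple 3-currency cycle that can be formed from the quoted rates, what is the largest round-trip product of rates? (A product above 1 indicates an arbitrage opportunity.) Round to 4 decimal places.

1.0196

THB→DKK→GBP→THB: 0.19 × 0.103 × 52.1 = 1.01960
DKK→AED→SEK→DKK: 0.49 × 3.21 × 0.608 = 0.95632
Maximum is THB→DKK→GBP→THB at 1.0196; arbitrage exists.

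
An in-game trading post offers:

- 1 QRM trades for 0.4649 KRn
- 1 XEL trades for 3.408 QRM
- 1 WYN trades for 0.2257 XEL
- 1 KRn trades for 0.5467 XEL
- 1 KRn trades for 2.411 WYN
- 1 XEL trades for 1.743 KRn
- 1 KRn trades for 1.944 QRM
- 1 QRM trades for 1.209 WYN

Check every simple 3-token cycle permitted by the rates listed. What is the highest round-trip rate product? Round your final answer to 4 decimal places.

0.9485

WYN→XEL→KRn→WYN: 0.2257 × 1.743 × 2.411 = 0.94848
QRM→WYN→XEL→QRM: 1.209 × 0.2257 × 3.408 = 0.92995
QRM→KRn→XEL→QRM: 0.4649 × 0.5467 × 3.408 = 0.86618
Maximum is WYN→XEL→KRn→WYN at 0.9485; no arbitrage — every cycle loses value.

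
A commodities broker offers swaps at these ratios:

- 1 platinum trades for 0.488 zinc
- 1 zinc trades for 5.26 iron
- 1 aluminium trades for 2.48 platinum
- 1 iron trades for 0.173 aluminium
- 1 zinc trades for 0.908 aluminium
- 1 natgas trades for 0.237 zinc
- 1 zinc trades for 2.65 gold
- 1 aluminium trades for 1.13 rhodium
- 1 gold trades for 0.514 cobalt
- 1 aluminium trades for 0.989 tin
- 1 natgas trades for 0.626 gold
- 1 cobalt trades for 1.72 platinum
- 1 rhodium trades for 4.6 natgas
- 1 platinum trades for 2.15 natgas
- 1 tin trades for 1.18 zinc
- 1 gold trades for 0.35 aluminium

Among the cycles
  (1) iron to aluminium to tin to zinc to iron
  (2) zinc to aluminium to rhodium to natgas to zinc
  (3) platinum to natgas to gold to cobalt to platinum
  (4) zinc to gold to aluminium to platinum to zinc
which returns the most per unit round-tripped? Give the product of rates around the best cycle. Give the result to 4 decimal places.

1.1899

(1) 0.173 × 0.989 × 1.18 × 5.26 = 1.06196
(2) 0.908 × 1.13 × 4.6 × 0.237 = 1.11859
(3) 2.15 × 0.626 × 0.514 × 1.72 = 1.18988
(4) 2.65 × 0.35 × 2.48 × 0.488 = 1.12250
Highest is cycle (3) at 1.1899 (>1, arbitrage).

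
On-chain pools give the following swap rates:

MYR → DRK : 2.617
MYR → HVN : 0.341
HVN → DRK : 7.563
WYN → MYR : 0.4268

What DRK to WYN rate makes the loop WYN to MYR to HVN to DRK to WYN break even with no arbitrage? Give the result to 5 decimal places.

0.90850

Known legs of the cycle: 0.4268 × 0.341 × 7.563 = 1.1007099444
For no arbitrage the full-cycle product must be 1, so the missing rate is 1 / 1.1007099444 ≈ 0.9085046.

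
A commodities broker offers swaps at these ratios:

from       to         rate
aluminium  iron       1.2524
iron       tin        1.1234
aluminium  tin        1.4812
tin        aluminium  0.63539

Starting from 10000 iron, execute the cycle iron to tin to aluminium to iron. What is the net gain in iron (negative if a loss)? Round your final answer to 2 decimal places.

-1060.40

10000 iron × 1.1234 = 11234 tin
11234 tin × 0.63539 = 7137.97126 aluminium
7137.97126 aluminium × 1.2524 = 8939.595206024 iron
Net change: 8939.595206024 − 10000 = -1060.404793976 iron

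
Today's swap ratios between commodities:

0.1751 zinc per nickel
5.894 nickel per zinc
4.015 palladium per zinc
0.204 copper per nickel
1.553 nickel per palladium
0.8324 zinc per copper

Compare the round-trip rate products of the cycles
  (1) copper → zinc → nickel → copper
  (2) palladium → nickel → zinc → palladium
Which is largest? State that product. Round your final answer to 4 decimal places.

(1) 0.8324 × 5.894 × 0.204 = 1.00086
(2) 1.553 × 0.1751 × 4.015 = 1.09180
Highest is cycle (2) at 1.0918 (>1, arbitrage).

1.0918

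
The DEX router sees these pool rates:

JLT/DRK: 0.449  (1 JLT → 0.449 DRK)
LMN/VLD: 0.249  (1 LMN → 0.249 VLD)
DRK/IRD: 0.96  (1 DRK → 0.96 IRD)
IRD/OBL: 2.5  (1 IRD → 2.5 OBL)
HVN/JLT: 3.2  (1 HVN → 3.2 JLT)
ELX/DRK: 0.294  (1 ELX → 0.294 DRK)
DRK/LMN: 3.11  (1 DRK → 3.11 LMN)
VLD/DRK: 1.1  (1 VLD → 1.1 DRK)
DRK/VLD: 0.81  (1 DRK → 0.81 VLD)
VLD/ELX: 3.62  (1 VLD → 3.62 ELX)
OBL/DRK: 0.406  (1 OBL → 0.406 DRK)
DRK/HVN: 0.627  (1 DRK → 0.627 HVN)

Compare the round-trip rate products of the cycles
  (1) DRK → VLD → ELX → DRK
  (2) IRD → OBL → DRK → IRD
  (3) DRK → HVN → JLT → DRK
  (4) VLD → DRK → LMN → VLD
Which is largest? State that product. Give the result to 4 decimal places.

(1) 0.81 × 3.62 × 0.294 = 0.86207
(2) 2.5 × 0.406 × 0.96 = 0.97440
(3) 0.627 × 3.2 × 0.449 = 0.90087
(4) 1.1 × 3.11 × 0.249 = 0.85183
Highest is cycle (2) at 0.9744 (≤1, no arbitrage).

0.9744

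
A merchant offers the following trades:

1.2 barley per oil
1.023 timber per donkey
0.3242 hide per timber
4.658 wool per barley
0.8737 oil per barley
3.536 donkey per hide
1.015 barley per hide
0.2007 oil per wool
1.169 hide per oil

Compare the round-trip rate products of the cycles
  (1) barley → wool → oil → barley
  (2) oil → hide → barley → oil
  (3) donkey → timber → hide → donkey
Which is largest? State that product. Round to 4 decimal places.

1.1727

(1) 4.658 × 0.2007 × 1.2 = 1.12183
(2) 1.169 × 1.015 × 0.8737 = 1.03668
(3) 1.023 × 0.3242 × 3.536 = 1.17274
Highest is cycle (3) at 1.1727 (>1, arbitrage).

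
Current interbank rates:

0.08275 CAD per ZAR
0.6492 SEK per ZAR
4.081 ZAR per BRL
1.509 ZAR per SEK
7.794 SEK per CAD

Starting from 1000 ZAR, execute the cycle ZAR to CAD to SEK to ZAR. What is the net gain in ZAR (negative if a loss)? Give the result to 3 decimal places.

1000 ZAR × 0.08275 = 82.75 CAD
82.75 CAD × 7.794 = 644.9535 SEK
644.9535 SEK × 1.509 = 973.2348315 ZAR
Net change: 973.2348315 − 1000 = -26.7651685 ZAR

-26.765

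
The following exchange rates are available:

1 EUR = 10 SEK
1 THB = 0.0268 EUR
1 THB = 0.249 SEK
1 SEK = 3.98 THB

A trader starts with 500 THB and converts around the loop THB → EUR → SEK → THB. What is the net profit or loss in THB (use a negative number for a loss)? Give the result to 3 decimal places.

33.320

500 THB × 0.0268 = 13.4 EUR
13.4 EUR × 10 = 134 SEK
134 SEK × 3.98 = 533.32 THB
Net change: 533.32 − 500 = 33.32 THB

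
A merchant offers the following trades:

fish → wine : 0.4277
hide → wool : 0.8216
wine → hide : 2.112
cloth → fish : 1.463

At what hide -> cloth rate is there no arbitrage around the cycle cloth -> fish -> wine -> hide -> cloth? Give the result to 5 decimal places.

Known legs of the cycle: 1.463 × 0.4277 × 2.112 = 1.3215314112
For no arbitrage the full-cycle product must be 1, so the missing rate is 1 / 1.3215314112 ≈ 0.7566979.

0.75670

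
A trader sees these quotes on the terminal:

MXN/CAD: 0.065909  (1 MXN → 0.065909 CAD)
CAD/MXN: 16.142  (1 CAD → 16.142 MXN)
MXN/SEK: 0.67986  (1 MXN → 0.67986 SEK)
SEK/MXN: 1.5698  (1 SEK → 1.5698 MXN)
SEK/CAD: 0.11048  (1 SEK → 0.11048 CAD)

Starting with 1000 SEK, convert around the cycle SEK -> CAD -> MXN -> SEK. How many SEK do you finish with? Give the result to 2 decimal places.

1000 SEK × 0.11048 = 110.48 CAD
110.48 CAD × 16.142 = 1783.36816 MXN
1783.36816 MXN × 0.67986 = 1212.4406772576 SEK

1212.44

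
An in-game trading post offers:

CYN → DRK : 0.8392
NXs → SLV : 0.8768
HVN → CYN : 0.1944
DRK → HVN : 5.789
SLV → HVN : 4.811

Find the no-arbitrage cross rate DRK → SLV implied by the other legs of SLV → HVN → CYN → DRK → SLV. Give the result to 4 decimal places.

1.2741

Known legs of the cycle: 4.811 × 0.1944 × 0.8392 = 0.78486884928
For no arbitrage the full-cycle product must be 1, so the missing rate is 1 / 0.78486884928 ≈ 1.274098.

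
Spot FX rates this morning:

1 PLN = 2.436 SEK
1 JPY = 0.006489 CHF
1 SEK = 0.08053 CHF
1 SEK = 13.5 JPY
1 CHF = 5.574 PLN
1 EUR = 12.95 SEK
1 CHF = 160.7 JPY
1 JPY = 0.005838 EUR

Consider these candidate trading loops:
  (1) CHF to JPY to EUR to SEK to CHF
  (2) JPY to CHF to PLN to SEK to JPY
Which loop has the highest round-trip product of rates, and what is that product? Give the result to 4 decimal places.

1.1895

(1) 160.7 × 0.005838 × 12.95 × 0.08053 = 0.97838
(2) 0.006489 × 5.574 × 2.436 × 13.5 = 1.18948
Highest is cycle (2) at 1.1895 (>1, arbitrage).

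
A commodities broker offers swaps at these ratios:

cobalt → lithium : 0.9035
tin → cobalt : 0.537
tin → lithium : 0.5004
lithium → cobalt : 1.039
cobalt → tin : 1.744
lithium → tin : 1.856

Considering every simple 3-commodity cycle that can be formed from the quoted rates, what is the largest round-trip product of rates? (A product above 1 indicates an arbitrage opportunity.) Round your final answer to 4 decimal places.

cobalt→tin→lithium→cobalt: 1.744 × 0.5004 × 1.039 = 0.90673
cobalt→lithium→tin→cobalt: 0.9035 × 1.856 × 0.537 = 0.90049
Maximum is cobalt→tin→lithium→cobalt at 0.9067; no arbitrage — every cycle loses value.

0.9067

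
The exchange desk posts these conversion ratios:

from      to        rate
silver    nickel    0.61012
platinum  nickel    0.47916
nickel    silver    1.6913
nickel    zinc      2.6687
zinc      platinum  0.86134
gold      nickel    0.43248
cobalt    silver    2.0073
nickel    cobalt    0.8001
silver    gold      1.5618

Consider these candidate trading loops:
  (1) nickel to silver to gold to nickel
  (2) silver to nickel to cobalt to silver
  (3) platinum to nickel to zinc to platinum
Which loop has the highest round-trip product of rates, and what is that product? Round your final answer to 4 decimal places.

(1) 1.6913 × 1.5618 × 0.43248 = 1.14238
(2) 0.61012 × 0.8001 × 2.0073 = 0.97988
(3) 0.47916 × 2.6687 × 0.86134 = 1.10142
Highest is cycle (1) at 1.1424 (>1, arbitrage).

1.1424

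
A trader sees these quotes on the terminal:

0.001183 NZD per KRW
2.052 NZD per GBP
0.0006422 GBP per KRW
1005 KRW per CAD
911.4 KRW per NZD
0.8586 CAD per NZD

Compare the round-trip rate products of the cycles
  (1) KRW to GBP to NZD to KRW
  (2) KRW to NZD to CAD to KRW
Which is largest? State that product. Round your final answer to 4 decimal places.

(1) 0.0006422 × 2.052 × 911.4 = 1.20104
(2) 0.001183 × 0.8586 × 1005 = 1.02080
Highest is cycle (1) at 1.2010 (>1, arbitrage).

1.2010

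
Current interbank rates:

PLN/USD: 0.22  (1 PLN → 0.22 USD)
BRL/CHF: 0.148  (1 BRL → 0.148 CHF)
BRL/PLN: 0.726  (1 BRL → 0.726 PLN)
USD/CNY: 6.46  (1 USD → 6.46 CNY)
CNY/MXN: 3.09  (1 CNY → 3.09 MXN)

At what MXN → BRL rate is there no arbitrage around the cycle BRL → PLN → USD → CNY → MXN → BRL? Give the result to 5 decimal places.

0.31365

Known legs of the cycle: 0.726 × 0.22 × 6.46 × 3.09 = 3.188234808
For no arbitrage the full-cycle product must be 1, so the missing rate is 1 / 3.188234808 ≈ 0.3136532.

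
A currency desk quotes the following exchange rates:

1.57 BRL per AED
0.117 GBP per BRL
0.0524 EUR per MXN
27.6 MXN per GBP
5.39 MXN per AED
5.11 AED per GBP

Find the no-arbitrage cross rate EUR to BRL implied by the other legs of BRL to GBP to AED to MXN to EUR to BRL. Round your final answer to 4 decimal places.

Known legs of the cycle: 0.117 × 5.11 × 5.39 × 0.0524 = 0.16886001132
For no arbitrage the full-cycle product must be 1, so the missing rate is 1 / 0.16886001132 ≈ 5.922065.

5.9221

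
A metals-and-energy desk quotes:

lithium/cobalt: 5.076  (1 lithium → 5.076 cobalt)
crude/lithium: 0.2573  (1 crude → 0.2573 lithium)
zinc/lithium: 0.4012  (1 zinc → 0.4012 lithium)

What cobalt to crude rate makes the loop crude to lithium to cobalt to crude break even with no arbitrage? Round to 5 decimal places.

Known legs of the cycle: 0.2573 × 5.076 = 1.3060548
For no arbitrage the full-cycle product must be 1, so the missing rate is 1 / 1.3060548 ≈ 0.7656647.

0.76566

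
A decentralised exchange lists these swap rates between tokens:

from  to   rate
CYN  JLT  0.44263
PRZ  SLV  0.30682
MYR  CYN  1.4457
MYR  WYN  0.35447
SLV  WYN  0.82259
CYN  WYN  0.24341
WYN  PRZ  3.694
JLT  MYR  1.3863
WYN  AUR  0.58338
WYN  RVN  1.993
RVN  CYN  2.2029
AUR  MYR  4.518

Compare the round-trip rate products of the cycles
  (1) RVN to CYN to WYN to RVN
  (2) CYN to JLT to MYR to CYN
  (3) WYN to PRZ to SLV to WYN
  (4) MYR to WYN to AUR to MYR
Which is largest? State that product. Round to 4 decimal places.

1.0687

(1) 2.2029 × 0.24341 × 1.993 = 1.06866
(2) 0.44263 × 1.3863 × 1.4457 = 0.88711
(3) 3.694 × 0.30682 × 0.82259 = 0.93232
(4) 0.35447 × 0.58338 × 4.518 = 0.93428
Highest is cycle (1) at 1.0687 (>1, arbitrage).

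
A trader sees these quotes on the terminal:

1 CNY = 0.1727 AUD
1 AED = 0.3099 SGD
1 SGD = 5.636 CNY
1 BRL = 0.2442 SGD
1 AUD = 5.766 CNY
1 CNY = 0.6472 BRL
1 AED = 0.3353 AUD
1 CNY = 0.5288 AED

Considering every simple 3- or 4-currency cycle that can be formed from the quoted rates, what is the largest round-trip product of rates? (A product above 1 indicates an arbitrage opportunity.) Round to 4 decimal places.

CNY→AED→AUD→CNY: 0.5288 × 0.3353 × 5.766 = 1.02235
CNY→AED→SGD→CNY: 0.5288 × 0.3099 × 5.636 = 0.92360
CNY→BRL→SGD→CNY: 0.6472 × 0.2442 × 5.636 = 0.89075
Maximum is CNY→AED→AUD→CNY at 1.0224; arbitrage exists.

1.0224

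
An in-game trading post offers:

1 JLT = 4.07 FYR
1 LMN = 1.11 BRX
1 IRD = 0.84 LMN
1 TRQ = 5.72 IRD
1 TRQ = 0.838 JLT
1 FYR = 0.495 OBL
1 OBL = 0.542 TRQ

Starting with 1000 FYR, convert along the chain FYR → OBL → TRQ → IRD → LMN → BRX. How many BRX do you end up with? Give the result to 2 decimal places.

1430.88

1000 FYR × 0.495 = 495 OBL
495 OBL × 0.542 = 268.29 TRQ
268.29 TRQ × 5.72 = 1534.6188 IRD
1534.6188 IRD × 0.84 = 1289.079792 LMN
1289.079792 LMN × 1.11 = 1430.87856912 BRX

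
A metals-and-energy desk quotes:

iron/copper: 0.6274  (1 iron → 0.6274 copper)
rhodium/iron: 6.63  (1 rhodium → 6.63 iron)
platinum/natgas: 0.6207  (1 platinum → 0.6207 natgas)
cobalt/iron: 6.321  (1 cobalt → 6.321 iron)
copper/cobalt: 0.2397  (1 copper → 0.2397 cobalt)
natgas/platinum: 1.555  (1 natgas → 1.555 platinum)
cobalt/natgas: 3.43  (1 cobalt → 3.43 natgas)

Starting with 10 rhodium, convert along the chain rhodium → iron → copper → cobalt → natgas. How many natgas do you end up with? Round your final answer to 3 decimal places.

10 rhodium × 6.63 = 66.3 iron
66.3 iron × 0.6274 = 41.59662 copper
41.59662 copper × 0.2397 = 9.970709814 cobalt
9.970709814 cobalt × 3.43 = 34.19953466202 natgas

34.200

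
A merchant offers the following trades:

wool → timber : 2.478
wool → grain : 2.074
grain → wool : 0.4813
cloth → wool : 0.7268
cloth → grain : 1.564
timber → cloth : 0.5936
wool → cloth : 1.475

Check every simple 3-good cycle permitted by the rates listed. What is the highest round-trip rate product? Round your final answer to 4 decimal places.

grain→wool→cloth→grain: 0.4813 × 1.475 × 1.564 = 1.11031
wool→timber→cloth→wool: 2.478 × 0.5936 × 0.7268 = 1.06908
Maximum is grain→wool→cloth→grain at 1.1103; arbitrage exists.

1.1103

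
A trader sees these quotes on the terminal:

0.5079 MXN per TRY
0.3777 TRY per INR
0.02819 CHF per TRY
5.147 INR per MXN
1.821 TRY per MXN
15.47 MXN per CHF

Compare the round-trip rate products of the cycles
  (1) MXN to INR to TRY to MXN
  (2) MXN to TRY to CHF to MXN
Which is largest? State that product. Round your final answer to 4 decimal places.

(1) 5.147 × 0.3777 × 0.5079 = 0.98737
(2) 1.821 × 0.02819 × 15.47 = 0.79414
Highest is cycle (1) at 0.9874 (≤1, no arbitrage).

0.9874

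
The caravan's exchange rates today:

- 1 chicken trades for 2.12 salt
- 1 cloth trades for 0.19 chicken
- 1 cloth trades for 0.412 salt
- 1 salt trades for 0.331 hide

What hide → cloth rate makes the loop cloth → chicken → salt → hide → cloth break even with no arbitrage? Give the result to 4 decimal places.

7.5004

Known legs of the cycle: 0.19 × 2.12 × 0.331 = 0.1333268
For no arbitrage the full-cycle product must be 1, so the missing rate is 1 / 0.1333268 ≈ 7.500368.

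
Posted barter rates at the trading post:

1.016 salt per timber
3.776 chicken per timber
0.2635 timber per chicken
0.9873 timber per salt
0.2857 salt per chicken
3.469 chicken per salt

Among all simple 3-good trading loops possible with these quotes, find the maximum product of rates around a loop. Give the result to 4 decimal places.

1.0651

timber→chicken→salt→timber: 3.776 × 0.2857 × 0.9873 = 1.06510
timber→salt→chicken→timber: 1.016 × 3.469 × 0.2635 = 0.92871
Maximum is timber→chicken→salt→timber at 1.0651; arbitrage exists.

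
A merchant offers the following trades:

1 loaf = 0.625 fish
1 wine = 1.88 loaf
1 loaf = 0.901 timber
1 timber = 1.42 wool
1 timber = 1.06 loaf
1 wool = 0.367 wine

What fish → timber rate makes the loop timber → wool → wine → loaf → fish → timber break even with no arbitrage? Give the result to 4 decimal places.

1.6331

Known legs of the cycle: 1.42 × 0.367 × 1.88 × 0.625 = 0.6123395
For no arbitrage the full-cycle product must be 1, so the missing rate is 1 / 0.6123395 ≈ 1.633081.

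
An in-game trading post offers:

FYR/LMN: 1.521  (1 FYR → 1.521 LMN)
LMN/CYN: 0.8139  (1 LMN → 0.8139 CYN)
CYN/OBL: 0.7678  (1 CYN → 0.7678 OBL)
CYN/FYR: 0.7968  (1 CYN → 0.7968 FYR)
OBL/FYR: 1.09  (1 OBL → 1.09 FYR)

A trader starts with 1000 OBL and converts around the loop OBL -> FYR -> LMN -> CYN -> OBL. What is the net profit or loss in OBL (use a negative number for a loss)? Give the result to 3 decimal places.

1000 OBL × 1.09 = 1090 FYR
1090 FYR × 1.521 = 1657.89 LMN
1657.89 LMN × 0.8139 = 1349.356671 CYN
1349.356671 CYN × 0.7678 = 1036.0360519938 OBL
Net change: 1036.0360519938 − 1000 = 36.0360519938 OBL

36.036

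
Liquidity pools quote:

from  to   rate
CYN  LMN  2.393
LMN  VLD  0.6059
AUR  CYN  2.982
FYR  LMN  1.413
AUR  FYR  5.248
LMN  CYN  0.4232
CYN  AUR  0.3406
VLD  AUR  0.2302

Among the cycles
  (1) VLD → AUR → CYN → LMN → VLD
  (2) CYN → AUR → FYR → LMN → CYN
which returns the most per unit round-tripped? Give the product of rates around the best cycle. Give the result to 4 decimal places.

1.0689

(1) 0.2302 × 2.982 × 2.393 × 0.6059 = 0.99531
(2) 0.3406 × 5.248 × 1.413 × 0.4232 = 1.06887
Highest is cycle (2) at 1.0689 (>1, arbitrage).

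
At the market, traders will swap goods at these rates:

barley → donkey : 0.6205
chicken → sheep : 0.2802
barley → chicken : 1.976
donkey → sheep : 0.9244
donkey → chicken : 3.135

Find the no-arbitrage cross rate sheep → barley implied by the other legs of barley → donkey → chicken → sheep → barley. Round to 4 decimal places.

Known legs of the cycle: 0.6205 × 3.135 × 0.2802 = 0.5450639535
For no arbitrage the full-cycle product must be 1, so the missing rate is 1 / 0.5450639535 ≈ 1.834647.

1.8346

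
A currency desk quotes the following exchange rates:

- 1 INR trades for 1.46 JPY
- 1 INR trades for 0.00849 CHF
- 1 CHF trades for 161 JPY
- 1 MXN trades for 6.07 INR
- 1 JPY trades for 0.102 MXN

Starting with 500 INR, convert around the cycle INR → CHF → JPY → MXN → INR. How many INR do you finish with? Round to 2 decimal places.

423.15

500 INR × 0.00849 = 4.245 CHF
4.245 CHF × 161 = 683.445 JPY
683.445 JPY × 0.102 = 69.71139 MXN
69.71139 MXN × 6.07 = 423.1481373 INR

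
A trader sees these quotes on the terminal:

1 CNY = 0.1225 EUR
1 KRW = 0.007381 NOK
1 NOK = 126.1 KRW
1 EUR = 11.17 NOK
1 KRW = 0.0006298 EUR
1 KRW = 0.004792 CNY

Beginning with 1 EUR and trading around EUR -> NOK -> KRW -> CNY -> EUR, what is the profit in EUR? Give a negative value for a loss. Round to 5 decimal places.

-0.17316

1 EUR × 11.17 = 11.17 NOK
11.17 NOK × 126.1 = 1408.537 KRW
1408.537 KRW × 0.004792 = 6.749709304 CNY
6.749709304 CNY × 0.1225 = 0.82683938974 EUR
Net change: 0.82683938974 − 1 = -0.17316061026 EUR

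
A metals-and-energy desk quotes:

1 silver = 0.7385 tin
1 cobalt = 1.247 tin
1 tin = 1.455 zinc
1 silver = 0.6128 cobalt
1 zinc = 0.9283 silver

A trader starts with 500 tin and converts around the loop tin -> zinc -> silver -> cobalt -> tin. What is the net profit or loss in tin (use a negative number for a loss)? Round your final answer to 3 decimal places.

500 tin × 1.455 = 727.5 zinc
727.5 zinc × 0.9283 = 675.33825 silver
675.33825 silver × 0.6128 = 413.8472796 cobalt
413.8472796 cobalt × 1.247 = 516.0675576612 tin
Net change: 516.0675576612 − 500 = 16.0675576612 tin

16.068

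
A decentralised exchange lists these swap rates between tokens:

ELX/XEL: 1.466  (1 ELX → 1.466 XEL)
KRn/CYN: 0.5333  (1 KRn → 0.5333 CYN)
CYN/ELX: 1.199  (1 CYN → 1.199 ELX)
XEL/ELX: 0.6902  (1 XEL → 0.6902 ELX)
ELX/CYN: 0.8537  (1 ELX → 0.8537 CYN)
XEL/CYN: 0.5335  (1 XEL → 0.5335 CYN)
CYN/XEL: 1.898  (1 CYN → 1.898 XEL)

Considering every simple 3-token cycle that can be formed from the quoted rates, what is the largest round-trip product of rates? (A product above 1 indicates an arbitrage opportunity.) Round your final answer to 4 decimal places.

CYN→XEL→ELX→CYN: 1.898 × 0.6902 × 0.8537 = 1.11835
CYN→ELX→XEL→CYN: 1.199 × 1.466 × 0.5335 = 0.93775
Maximum is CYN→XEL→ELX→CYN at 1.1183; arbitrage exists.

1.1183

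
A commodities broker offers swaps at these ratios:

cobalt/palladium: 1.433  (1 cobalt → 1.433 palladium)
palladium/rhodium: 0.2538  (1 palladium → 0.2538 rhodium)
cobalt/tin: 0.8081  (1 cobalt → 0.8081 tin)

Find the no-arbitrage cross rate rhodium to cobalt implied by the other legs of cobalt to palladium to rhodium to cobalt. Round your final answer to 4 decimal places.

Known legs of the cycle: 1.433 × 0.2538 = 0.3636954
For no arbitrage the full-cycle product must be 1, so the missing rate is 1 / 0.3636954 ≈ 2.749554.

2.7496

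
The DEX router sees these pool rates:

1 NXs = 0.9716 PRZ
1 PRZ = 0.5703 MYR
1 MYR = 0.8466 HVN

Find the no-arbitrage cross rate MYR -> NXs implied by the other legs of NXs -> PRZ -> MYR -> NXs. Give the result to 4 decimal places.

1.8047

Known legs of the cycle: 0.9716 × 0.5703 = 0.55410348
For no arbitrage the full-cycle product must be 1, so the missing rate is 1 / 0.55410348 ≈ 1.804717.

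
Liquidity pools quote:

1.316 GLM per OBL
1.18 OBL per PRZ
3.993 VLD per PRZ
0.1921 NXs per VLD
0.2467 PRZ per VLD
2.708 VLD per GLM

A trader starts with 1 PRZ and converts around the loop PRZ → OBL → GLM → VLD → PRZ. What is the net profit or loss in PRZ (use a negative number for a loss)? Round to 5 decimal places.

1 PRZ × 1.18 = 1.18 OBL
1.18 OBL × 1.316 = 1.55288 GLM
1.55288 GLM × 2.708 = 4.20519904 VLD
4.20519904 VLD × 0.2467 = 1.037422603168 PRZ
Net change: 1.037422603168 − 1 = 0.037422603168 PRZ

0.03742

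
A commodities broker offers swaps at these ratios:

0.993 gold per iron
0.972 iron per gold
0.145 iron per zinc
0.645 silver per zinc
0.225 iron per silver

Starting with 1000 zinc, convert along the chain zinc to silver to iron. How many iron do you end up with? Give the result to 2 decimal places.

1000 zinc × 0.645 = 645 silver
645 silver × 0.225 = 145.125 iron

145.13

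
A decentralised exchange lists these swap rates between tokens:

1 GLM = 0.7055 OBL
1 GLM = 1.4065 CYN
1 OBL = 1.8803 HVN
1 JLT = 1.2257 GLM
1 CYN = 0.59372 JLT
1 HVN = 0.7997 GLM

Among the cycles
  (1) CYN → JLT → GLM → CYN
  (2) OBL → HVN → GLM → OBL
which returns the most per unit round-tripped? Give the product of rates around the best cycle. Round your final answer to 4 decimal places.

(1) 0.59372 × 1.2257 × 1.4065 = 1.02354
(2) 1.8803 × 0.7997 × 0.7055 = 1.06084
Highest is cycle (2) at 1.0608 (>1, arbitrage).

1.0608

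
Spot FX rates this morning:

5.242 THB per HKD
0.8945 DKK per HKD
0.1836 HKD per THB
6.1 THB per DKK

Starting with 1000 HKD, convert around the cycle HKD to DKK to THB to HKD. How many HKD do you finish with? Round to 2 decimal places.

1000 HKD × 0.8945 = 894.5 DKK
894.5 DKK × 6.1 = 5456.45 THB
5456.45 THB × 0.1836 = 1001.80422 HKD

1001.80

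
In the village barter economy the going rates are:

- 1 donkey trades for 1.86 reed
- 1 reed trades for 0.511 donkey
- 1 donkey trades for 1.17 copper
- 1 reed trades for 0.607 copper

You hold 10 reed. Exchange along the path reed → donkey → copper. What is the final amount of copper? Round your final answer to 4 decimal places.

10 reed × 0.511 = 5.11 donkey
5.11 donkey × 1.17 = 5.9787 copper

5.9787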